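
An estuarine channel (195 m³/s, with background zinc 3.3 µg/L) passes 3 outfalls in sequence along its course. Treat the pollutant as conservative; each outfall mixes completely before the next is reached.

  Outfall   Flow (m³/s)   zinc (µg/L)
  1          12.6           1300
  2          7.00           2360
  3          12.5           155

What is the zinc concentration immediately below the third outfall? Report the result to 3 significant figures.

Below outfall 1: Q → 207.6 m³/s, C = (195.0·3.300 + 12.60·1300)/207.6 = 82.00 µg/L.
Below outfall 2: Q → 214.6 m³/s, C = (207.6·82.00 + 7.000·2360)/214.6 = 156.3 µg/L.
Below outfall 3: Q → 227.1 m³/s, C = (214.6·156.3 + 12.50·155.0)/227.1 = 156.2 µg/L.

156 µg/L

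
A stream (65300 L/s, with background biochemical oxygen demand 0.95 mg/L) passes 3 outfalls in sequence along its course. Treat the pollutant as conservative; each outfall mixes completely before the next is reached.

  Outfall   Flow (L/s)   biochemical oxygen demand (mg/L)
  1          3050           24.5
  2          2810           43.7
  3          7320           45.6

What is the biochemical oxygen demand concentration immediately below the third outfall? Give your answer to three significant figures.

Outfall 1: combined Q = 68350 L/s; C = (65300·0.9500 + 3050·24.50)/68350 = 2.001 mg/L.
Outfall 2: combined Q = 71160 L/s; C = (68350·2.001 + 2810·43.70)/71160 = 3.648 mg/L.
Outfall 3: combined Q = 78480 L/s; C = (71160·3.648 + 7320·45.60)/78480 = 7.561 mg/L.

7.56 mg/L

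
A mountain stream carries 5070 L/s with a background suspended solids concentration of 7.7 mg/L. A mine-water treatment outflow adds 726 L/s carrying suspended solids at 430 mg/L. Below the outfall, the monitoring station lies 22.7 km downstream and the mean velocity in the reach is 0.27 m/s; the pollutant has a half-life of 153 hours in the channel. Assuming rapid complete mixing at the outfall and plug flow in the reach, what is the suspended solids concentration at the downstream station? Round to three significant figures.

Conservation of mass: C = (5070·7.700 + 726.0·430.0) / 5796 = 351200/5796 = 60.60 mg/L.
Travel time t = 22.7·1000 / 0.27 = 84070 s = 23.35 h.
Half-life 153 h → k = ln 2 / 153 = 0.004530 h⁻¹ = 0.1087 d⁻¹.
After decay, C = 60.60 × e^(−kt) = 60.60 × 0.8996 = 54.51 mg/L.

54.5 mg/L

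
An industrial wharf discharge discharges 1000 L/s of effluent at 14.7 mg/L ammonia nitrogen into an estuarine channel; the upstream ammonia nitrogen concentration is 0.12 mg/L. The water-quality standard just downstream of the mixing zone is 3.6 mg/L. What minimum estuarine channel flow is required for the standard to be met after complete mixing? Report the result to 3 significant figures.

3190 L/s

Set C_mix = 3.6: (Q·0.1200 + 1000·14.70) / (Q + 1000) = 3.6
→ Q = 1000·(14.70 − 3.6)/(3.6 − 0.1200) = 3190 L/s.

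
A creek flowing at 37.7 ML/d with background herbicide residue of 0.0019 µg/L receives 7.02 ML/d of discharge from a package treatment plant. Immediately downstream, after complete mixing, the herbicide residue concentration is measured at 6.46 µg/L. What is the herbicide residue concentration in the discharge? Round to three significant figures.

Mass balance: 37.70·0.001900 + 7.020·Cₑ = 44.72·6.460
→ Cₑ = (44.72·6.460 − 37.70·0.001900) / 7.020 = 41.14 µg/L.

41.1 µg/L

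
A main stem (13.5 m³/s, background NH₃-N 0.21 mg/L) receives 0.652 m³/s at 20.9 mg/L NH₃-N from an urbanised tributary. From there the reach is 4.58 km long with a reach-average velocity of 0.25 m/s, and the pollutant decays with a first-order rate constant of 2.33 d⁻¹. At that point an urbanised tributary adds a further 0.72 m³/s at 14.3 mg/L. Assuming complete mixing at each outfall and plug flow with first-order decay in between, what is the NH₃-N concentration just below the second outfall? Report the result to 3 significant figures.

After mixing, C = (13.50·0.2100 + 0.6520·20.90) / 14.15 = 16.46/14.15 = 1.163 mg/L; combined flow 14.15 m³/s.
Travel time t = 4.58·1000 / 0.25 = 18320 s = 5.089 h.
Decay over the reach: 1.163·exp(−kt) = 1.163·0.6102 = 0.7097 mg/L.
At the second outfall, C = (14.15·0.7097 + 0.7200·14.30) / (14.15 + 0.7200) = 1.368 mg/L.

1.37 mg/L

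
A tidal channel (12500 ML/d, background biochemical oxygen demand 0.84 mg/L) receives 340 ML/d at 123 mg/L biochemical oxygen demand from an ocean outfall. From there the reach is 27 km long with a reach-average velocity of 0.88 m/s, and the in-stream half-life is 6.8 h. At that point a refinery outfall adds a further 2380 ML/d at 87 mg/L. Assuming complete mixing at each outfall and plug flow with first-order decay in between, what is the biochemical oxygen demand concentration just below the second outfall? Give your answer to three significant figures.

15.0 mg/L

Conservation of mass: C = (12500·0.8400 + 340.0·123.0) / 12840 = 52320/12840 = 4.075 mg/L; combined flow 12840 ML/d.
Travel time t = 27·1000 / 0.88 = 30680 s = 8.523 h.
Half-life 6.8 h → k = ln 2 / 6.8 = 0.1019 h⁻¹ = 2.446 d⁻¹.
Decay over the reach: 4.075·exp(−kt) = 4.075·0.4195 = 1.709 mg/L.
Second outfall: C = (12840·1.709 + 2380·87.00)/15220 = 15.05 mg/L.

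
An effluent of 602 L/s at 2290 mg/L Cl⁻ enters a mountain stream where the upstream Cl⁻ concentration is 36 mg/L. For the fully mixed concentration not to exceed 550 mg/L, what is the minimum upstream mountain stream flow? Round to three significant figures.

Set C_mix = 550: (Q·36.00 + 602.0·2290) / (Q + 602.0) = 550
→ Q = 602.0·(2290 − 550)/(550 − 36.00) = 2038 L/s.

2040 L/s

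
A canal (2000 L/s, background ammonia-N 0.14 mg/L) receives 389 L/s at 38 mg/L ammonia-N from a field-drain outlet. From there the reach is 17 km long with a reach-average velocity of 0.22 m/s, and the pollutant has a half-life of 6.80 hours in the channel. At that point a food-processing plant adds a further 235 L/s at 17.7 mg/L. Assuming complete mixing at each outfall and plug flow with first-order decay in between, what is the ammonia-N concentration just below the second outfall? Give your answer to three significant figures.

Flow-weighted average: C = (2000·0.1400 + 389.0·38.00) / 2389 = 15060/2389 = 6.305 mg/L; combined flow 2389 L/s.
Travel time t = 17·1000 / 0.22 = 77270 s = 21.46 h.
Half-life 6.80 h → k = ln 2 / 6.80 = 0.1019 h⁻¹ = 2.446 d⁻¹.
Decay over the reach: 6.305·exp(−kt) = 6.305·0.1121 = 0.7070 mg/L.
Second outfall: C = (2389·0.7070 + 235.0·17.70)/2624 = 2.229 mg/L.

2.23 mg/L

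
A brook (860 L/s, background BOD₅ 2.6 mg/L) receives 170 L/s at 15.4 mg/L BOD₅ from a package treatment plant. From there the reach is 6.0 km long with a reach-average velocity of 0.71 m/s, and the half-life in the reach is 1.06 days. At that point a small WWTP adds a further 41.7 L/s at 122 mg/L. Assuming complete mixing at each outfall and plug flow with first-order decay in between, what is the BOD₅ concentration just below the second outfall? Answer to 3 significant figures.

Mass balance: C = (860.0·2.600 + 170.0·15.40) / 1030 = 4854/1030 = 4.713 mg/L; combined flow 1030 L/s.
Travel time t = 6.0·1000 / 0.71 = 8451 s = 2.347 h.
Half-life 1.06 d → k = ln 2 / 1.06 = 0.6539 d⁻¹.
Applying C = C₀e^(−kt): 4.713 × 0.9380 = 4.421 mg/L.
At the second outfall, C = (1030·4.421 + 41.70·122.0) / (1030 + 41.70) = 8.996 mg/L.

9.00 mg/L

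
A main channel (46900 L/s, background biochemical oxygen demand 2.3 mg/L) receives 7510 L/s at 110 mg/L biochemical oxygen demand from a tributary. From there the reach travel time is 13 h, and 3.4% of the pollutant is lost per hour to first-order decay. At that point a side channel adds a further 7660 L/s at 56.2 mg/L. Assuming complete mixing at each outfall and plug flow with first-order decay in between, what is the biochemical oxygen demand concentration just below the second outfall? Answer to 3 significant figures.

16.5 mg/L

Conservation of mass: C = (46900·2.300 + 7510·110.0) / 54410 = 934000/54410 = 17.17 mg/L; combined flow 54410 L/s.
3.4%/h lost → k = −ln(1 − 0.034) = 0.03459 h⁻¹.
Decay over the reach: 17.17·exp(−kt) = 17.17·0.6378 = 10.95 mg/L.
At the second outfall, C = (54410·10.95 + 7660·56.20) / (54410 + 7660) = 16.53 mg/L.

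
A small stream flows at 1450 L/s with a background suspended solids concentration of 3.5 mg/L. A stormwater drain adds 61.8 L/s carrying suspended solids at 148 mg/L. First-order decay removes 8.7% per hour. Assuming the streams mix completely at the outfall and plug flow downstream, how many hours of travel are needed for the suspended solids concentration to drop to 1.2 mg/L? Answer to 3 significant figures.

Mass balance: C = (1450·3.500 + 61.80·148.0) / 1512 = 14220/1512 = 9.407 mg/L.
8.7%/h lost → k = −ln(1 − 0.087) = 0.09102 h⁻¹.
9.407·exp(−k·t) = 1.2 → t = ln(9.407/1.2)/k = 81440 s = 22.62 h.

22.6 h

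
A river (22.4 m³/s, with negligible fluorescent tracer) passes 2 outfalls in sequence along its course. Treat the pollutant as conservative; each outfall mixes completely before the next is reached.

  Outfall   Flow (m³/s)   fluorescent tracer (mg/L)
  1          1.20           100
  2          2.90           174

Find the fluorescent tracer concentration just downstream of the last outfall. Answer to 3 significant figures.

23.6 mg/L

After outfall 1: Q = 22.40 + 1.200 = 23.60 m³/s; C = (22.40·0 + 1.200·100.0)/23.60 = 5.085 mg/L.
After outfall 2: Q = 23.60 + 2.900 = 26.50 m³/s; C = (23.60·5.085 + 2.900·174.0)/26.50 = 23.57 mg/L.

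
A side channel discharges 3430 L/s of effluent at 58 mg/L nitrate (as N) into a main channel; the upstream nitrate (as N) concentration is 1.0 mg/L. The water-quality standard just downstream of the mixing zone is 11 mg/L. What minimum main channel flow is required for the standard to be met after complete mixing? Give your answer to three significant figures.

Set C_mix = 11: (Q·1.000 + 3430·58.00) / (Q + 3430) = 11
→ Q = 3430·(58.00 − 11)/(11 − 1.000) = 16120 L/s.

16100 L/s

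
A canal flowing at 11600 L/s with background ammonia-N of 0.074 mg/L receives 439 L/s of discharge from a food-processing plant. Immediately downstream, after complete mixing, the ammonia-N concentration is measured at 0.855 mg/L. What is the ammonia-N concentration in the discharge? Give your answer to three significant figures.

21.5 mg/L

Mass balance: 11600·0.07400 + 439.0·Cₑ = 12040·0.8550
→ Cₑ = (12040·0.8550 − 11600·0.07400) / 439.0 = 21.49 mg/L.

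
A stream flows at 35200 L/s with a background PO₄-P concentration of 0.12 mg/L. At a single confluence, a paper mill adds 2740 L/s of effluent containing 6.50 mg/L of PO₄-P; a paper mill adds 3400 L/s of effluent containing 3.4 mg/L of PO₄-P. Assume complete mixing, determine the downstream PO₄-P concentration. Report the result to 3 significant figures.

0.813 mg/L

Mass balance: C = (35200·0.1200 + 2740·6.500 + 3400·3.400) / 41340 = 33590/41340 = 0.8126 mg/L.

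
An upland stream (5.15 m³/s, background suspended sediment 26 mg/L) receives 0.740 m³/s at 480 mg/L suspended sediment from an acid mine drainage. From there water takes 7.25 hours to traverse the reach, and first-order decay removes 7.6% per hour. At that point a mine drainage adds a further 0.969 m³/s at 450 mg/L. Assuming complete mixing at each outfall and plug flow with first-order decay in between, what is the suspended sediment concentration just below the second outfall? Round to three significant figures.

104 mg/L

Mass balance: C = (5.150·26.00 + 0.7400·480.0) / 5.890 = 489.1/5.890 = 83.04 mg/L; combined flow 5.890 m³/s.
7.6%/h lost → k = −ln(1 − 0.076) = 0.07904 h⁻¹.
After decay, C = 83.04 × e^(−kt) = 83.04 × 0.5638 = 46.82 mg/L.
At the second outfall, C = (5.890·46.82 + 0.9690·450.0) / (5.890 + 0.9690) = 103.8 mg/L.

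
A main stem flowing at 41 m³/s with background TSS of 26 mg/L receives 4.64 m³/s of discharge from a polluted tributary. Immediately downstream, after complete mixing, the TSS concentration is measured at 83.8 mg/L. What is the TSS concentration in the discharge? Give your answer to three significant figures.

Mass balance: 41.00·26.00 + 4.640·Cₑ = 45.64·83.80
→ Cₑ = (45.64·83.80 − 41.00·26.00) / 4.640 = 594.5 mg/L.

595 mg/L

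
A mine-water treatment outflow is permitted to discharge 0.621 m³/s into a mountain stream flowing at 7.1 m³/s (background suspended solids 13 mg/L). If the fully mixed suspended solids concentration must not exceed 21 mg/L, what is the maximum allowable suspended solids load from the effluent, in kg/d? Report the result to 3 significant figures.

Mass balance at the limit: 7.100·13.00 + 0.6210·Cₑ = 7.721·21 → Cₑ = 112.5 mg/L.
Load = 0.6210 m³/s × 112.5 g/m³ × 86 400 s/d = 6034 kg/d.

6030 kg/d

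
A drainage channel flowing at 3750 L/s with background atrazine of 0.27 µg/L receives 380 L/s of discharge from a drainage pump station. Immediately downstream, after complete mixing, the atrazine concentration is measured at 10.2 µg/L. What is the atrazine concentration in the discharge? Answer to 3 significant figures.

108 µg/L

Mass balance: 3750·0.2700 + 380.0·Cₑ = 4130·10.20
→ Cₑ = (4130·10.20 − 3750·0.2700) / 380.0 = 108.2 µg/L.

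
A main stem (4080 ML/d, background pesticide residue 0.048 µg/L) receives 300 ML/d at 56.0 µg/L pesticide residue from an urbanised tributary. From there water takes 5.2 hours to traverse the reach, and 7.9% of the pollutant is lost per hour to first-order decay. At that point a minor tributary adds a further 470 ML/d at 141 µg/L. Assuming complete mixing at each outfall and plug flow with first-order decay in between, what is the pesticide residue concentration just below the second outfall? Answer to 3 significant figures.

15.9 µg/L

After mixing, C = (4080·0.04800 + 300.0·56.00) / 4380 = 17000/4380 = 3.880 µg/L; combined flow 4380 ML/d.
7.9%/h lost → k = −ln(1 − 0.079) = 0.08230 h⁻¹.
First-order decay: C = 3.880·exp(−k·t) = 3.880·0.6519 = 2.529 µg/L.
Second outfall: C = (4380·2.529 + 470.0·141.0)/4850 = 15.95 µg/L.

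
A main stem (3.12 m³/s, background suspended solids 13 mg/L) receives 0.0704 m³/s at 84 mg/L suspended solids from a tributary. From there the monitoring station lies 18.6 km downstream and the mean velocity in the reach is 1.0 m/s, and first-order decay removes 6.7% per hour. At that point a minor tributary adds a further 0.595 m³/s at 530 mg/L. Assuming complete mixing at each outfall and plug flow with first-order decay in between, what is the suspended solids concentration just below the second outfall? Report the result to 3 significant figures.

After mixing, C = (3.120·13.00 + 0.07040·84.00) / 3.190 = 46.47/3.190 = 14.57 mg/L; combined flow 3.190 m³/s.
Travel time t = 18.6·1000 / 1.0 = 18600 s = 5.167 h.
6.7%/h lost → k = −ln(1 − 0.067) = 0.06935 h⁻¹.
Applying C = C₀e^(−kt): 14.57 × 0.6989 = 10.18 mg/L.
Second outfall: C = (3.190·10.18 + 0.5950·530.0)/3.785 = 91.89 mg/L.

91.9 mg/L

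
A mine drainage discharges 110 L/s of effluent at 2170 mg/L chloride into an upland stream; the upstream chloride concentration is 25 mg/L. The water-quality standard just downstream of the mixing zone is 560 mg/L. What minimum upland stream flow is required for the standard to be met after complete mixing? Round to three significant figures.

Set C_mix = 560: (Q·25.00 + 110.0·2170) / (Q + 110.0) = 560
→ Q = 110.0·(2170 − 560)/(560 − 25.00) = 331.0 L/s.

331 L/s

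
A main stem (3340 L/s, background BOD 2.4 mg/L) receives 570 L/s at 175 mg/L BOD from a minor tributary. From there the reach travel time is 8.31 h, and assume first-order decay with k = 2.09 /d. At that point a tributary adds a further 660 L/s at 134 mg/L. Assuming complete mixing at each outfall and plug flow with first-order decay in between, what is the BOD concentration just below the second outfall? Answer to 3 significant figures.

Conservation of mass: C = (3340·2.400 + 570.0·175.0) / 3910 = 107800/3910 = 27.56 mg/L; combined flow 3910 L/s.
After decay, C = 27.56 × e^(−kt) = 27.56 × 0.4850 = 13.37 mg/L.
At the second outfall, C = (3910·13.37 + 660.0·134.0) / (3910 + 660.0) = 30.79 mg/L.

30.8 mg/L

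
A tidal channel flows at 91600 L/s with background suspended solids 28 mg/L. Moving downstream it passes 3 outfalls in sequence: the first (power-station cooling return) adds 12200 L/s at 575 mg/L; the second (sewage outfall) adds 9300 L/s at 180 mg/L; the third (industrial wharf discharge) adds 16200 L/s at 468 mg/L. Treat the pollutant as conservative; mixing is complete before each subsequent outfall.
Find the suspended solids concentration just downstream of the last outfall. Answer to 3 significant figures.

146 mg/L

Outfall 1: combined Q = 103800 L/s; C = (91600·28.00 + 12200·575.0)/103800 = 92.29 mg/L.
Outfall 2: combined Q = 113100 L/s; C = (103800·92.29 + 9300·180.0)/113100 = 99.50 mg/L.
Outfall 3: combined Q = 129300 L/s; C = (113100·99.50 + 16200·468.0)/129300 = 145.7 mg/L.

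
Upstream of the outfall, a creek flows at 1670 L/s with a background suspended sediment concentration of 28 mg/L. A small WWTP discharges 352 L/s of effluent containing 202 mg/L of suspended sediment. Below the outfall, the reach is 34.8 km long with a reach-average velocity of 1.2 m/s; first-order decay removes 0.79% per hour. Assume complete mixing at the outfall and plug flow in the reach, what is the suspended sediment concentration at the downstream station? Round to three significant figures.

Mass balance: C = (1670·28.00 + 352.0·202.0) / 2022 = 117900/2022 = 58.29 mg/L.
Travel time t = 34.8·1000 / 1.2 = 29000 s = 8.056 h.
0.79%/h lost → k = −ln(1 − 0.0079) = 0.007931 h⁻¹.
Applying C = C₀e^(−kt): 58.29 × 0.9381 = 54.68 mg/L.

54.7 mg/L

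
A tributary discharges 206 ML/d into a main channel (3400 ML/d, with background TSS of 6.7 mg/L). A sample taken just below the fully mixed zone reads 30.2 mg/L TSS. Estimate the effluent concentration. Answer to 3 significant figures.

Mass balance: 3400·6.700 + 206.0·Cₑ = 3606·30.20
→ Cₑ = (3606·30.20 − 3400·6.700) / 206.0 = 418.1 mg/L.

418 mg/L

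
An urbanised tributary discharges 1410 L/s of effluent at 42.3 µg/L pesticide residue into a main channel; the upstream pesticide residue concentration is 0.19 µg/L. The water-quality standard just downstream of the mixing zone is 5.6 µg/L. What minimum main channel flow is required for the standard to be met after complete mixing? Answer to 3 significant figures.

Set C_mix = 5.6: (Q·0.1900 + 1410·42.30) / (Q + 1410) = 5.6
→ Q = 1410·(42.30 − 5.6)/(5.6 − 0.1900) = 9565 L/s.

9570 L/s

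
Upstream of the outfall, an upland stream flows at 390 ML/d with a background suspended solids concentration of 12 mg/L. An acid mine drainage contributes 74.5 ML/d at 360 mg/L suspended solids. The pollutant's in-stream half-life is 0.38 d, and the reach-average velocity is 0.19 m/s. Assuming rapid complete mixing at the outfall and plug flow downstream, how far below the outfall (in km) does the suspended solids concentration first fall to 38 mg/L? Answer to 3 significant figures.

Mixed concentration C = ΣQC/ΣQ = (390.0·12.00 + 74.50·360.0) / 464.5 = 31500/464.5 = 67.81 mg/L.
Half-life 0.38 d → k = ln 2 / 0.38 = 1.824 d⁻¹.
Set 67.81·exp(−k·t) = 38 → t = ln(67.81/38)/k = 27430 s = 7.621 h.
Distance = v·t = 0.19·27430 = 5213 m = 5.213 km.

5.21 km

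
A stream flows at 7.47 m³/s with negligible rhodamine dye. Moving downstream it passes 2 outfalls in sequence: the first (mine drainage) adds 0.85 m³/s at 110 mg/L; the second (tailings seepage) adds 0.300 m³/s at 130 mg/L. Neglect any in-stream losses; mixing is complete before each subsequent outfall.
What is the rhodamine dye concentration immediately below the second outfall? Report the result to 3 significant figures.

15.4 mg/L

Below outfall 1: Q → 8.320 m³/s, C = (7.470·0 + 0.8500·110.0)/8.320 = 11.24 mg/L.
Below outfall 2: Q → 8.620 m³/s, C = (8.320·11.24 + 0.3000·130.0)/8.620 = 15.37 mg/L.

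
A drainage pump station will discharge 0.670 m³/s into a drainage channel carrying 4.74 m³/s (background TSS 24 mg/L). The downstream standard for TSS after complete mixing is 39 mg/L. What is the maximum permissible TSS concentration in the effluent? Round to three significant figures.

At the limit, (Qr·Cr + Qe·Cₑ)/(Qr + Qe) = 39:
Cₑ = (5.410·39 − 4.740·24.00) / 0.6700 = 145.1 mg/L.

145 mg/L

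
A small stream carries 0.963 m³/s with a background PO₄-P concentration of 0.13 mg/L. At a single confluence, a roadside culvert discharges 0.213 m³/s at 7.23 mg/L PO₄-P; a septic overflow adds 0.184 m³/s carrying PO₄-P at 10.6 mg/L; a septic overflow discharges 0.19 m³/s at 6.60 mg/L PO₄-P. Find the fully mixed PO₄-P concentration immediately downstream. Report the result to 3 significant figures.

Mass balance: C = (0.9630·0.1300 + 0.2130·7.230 + 0.1840·10.60 + 0.1900·6.600) / 1.550 = 4.870/1.550 = 3.142 mg/L.

3.14 mg/L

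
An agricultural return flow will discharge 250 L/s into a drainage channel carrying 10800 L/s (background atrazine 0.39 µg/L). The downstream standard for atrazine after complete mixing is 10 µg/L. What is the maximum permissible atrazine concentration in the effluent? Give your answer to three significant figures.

425 µg/L

At the limit, (Qr·Cr + Qe·Cₑ)/(Qr + Qe) = 10:
Cₑ = (11050·10 − 10800·0.3900) / 250.0 = 425.2 µg/L.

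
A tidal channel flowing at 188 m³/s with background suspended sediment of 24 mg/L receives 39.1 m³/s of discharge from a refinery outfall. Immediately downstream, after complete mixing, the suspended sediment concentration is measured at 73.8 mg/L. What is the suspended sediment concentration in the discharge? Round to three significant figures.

313 mg/L

Mass balance: 188.0·24.00 + 39.10·Cₑ = 227.1·73.80
→ Cₑ = (227.1·73.80 − 188.0·24.00) / 39.10 = 313.2 mg/L.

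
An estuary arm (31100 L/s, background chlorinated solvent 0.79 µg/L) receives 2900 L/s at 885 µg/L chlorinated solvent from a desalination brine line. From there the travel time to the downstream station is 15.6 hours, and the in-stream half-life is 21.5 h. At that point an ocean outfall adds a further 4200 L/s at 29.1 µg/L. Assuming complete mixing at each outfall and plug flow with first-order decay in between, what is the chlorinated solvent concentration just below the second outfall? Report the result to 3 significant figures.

44.2 µg/L

Conservation of mass: C = (31100·0.7900 + 2900·885.0) / 34000 = 2591000/34000 = 76.21 µg/L; combined flow 34000 L/s.
Half-life 21.5 h → k = ln 2 / 21.5 = 0.03224 h⁻¹ = 0.7737 d⁻¹.
Decay over the reach: 76.21·exp(−kt) = 76.21·0.6048 = 46.09 µg/L.
Second outfall: C = (34000·46.09 + 4200·29.10)/38200 = 44.22 µg/L.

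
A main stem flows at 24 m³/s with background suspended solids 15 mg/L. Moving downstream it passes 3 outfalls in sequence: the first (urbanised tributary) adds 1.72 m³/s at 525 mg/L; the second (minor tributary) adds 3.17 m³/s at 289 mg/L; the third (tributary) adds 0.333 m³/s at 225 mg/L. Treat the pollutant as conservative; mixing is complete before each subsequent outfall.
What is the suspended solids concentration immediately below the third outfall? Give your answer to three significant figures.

77.1 mg/L

Outfall 1: combined Q = 25.72 m³/s; C = (24.00·15.00 + 1.720·525.0)/25.72 = 49.11 mg/L.
Outfall 2: combined Q = 28.89 m³/s; C = (25.72·49.11 + 3.170·289.0)/28.89 = 75.43 mg/L.
Outfall 3: combined Q = 29.22 m³/s; C = (28.89·75.43 + 0.3330·225.0)/29.22 = 77.13 mg/L.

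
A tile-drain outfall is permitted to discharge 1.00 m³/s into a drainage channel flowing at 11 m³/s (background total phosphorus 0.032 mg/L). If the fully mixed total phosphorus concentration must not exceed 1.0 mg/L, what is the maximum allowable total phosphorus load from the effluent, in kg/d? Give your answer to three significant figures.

1010 kg/d

Mass balance at the limit: 11.00·0.03200 + 1.000·Cₑ = 12.00·1.0 → Cₑ = 11.65 mg/L.
Load = 1.000 m³/s × 11.65 g/m³ × 86 400 s/d = 1006 kg/d.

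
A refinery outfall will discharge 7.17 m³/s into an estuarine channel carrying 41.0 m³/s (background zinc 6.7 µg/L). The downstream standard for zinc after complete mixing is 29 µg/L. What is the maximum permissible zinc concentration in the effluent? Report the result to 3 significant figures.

At the limit, (Qr·Cr + Qe·Cₑ)/(Qr + Qe) = 29:
Cₑ = (48.17·29 − 41.00·6.700) / 7.170 = 156.5 µg/L.

157 µg/L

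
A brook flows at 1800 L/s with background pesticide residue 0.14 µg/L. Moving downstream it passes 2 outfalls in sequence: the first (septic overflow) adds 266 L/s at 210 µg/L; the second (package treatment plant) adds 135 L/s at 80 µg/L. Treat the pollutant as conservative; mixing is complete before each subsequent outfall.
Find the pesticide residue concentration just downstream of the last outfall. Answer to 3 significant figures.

Below outfall 1: Q → 2066 L/s, C = (1800·0.1400 + 266.0·210.0)/2066 = 27.16 µg/L.
Below outfall 2: Q → 2201 L/s, C = (2066·27.16 + 135.0·80.00)/2201 = 30.40 µg/L.

30.4 µg/L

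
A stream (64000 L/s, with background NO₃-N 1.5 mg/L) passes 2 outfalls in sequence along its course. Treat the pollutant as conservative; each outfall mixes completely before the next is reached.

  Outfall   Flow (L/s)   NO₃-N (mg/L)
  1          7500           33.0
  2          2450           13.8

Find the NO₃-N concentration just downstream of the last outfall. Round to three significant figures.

After outfall 1: Q = 64000 + 7500 = 71500 L/s; C = (64000·1.500 + 7500·33.00)/71500 = 4.804 mg/L.
After outfall 2: Q = 71500 + 2450 = 73950 L/s; C = (71500·4.804 + 2450·13.80)/73950 = 5.102 mg/L.

5.10 mg/L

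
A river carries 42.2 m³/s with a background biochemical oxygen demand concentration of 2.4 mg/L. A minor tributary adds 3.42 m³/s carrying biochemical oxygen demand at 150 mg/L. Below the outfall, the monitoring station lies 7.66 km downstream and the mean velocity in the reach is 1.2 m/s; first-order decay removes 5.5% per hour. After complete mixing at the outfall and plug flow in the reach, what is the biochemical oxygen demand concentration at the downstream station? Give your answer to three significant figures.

12.2 mg/L

After mixing, C = (42.20·2.400 + 3.420·150.0) / 45.62 = 614.3/45.62 = 13.47 mg/L.
Travel time t = 7.66·1000 / 1.2 = 6383 s = 1.773 h.
5.5%/h lost → k = −ln(1 − 0.055) = 0.05657 h⁻¹.
Applying C = C₀e^(−kt): 13.47 × 0.9046 = 12.18 mg/L.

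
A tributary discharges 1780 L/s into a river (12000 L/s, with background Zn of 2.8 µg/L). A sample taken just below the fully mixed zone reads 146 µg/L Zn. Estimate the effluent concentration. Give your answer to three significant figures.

1110 µg/L

Mass balance: 12000·2.800 + 1780·Cₑ = 13780·146.0
→ Cₑ = (13780·146.0 − 12000·2.800) / 1780 = 1111 µg/L.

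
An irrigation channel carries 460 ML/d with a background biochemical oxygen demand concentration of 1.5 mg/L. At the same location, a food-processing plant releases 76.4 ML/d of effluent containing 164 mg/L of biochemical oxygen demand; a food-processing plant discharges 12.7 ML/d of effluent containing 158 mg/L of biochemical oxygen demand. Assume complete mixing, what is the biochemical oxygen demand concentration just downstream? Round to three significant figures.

Mass balance: C = (460.0·1.500 + 76.40·164.0 + 12.70·158.0) / 549.1 = 15230/549.1 = 27.73 mg/L.

27.7 mg/L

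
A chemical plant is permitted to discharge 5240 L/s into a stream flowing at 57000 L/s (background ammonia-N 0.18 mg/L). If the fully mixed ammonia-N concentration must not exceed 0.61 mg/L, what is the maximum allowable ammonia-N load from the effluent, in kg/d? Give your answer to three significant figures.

2390 kg/d

Mass balance at the limit: 57000·0.1800 + 5240·Cₑ = 62240·0.61 → Cₑ = 5.287 mg/L.
5240 L/s = 5.240 m³/s. Load = 5.240 m³/s × 5.287 g/m³ × 86 400 s/d = 2394 kg/d.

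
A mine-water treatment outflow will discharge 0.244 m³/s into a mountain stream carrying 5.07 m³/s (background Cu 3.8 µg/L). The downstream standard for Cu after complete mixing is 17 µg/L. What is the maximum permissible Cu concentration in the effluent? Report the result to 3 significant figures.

At the limit, (Qr·Cr + Qe·Cₑ)/(Qr + Qe) = 17:
Cₑ = (5.314·17 − 5.070·3.800) / 0.2440 = 291.3 µg/L.

291 µg/L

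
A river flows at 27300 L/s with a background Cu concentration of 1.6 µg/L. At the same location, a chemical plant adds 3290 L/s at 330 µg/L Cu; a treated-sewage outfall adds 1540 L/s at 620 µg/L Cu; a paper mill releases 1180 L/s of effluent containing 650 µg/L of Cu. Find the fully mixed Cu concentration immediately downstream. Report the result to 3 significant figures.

85.6 µg/L

Mass balance: C = (27300·1.600 + 3290·330.0 + 1540·620.0 + 1180·650.0) / 33310 = 2851000/33310 = 85.60 µg/L.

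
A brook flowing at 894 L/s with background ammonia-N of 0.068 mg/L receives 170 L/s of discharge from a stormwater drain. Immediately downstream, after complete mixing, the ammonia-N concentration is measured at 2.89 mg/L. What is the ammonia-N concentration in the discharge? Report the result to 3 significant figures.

Mass balance: 894.0·0.06800 + 170.0·Cₑ = 1064·2.890
→ Cₑ = (1064·2.890 − 894.0·0.06800) / 170.0 = 17.73 mg/L.

17.7 mg/L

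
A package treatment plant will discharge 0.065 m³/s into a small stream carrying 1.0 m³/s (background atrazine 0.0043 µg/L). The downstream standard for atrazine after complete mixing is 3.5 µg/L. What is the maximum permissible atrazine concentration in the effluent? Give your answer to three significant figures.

At the limit, (Qr·Cr + Qe·Cₑ)/(Qr + Qe) = 3.5:
Cₑ = (1.065·3.5 − 1.000·0.004300) / 0.06500 = 57.28 µg/L.

57.3 µg/L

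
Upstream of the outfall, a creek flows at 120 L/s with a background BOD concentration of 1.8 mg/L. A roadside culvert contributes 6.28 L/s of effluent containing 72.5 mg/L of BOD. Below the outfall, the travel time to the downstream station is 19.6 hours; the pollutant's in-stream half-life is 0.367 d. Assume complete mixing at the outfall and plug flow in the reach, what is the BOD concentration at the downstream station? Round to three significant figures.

1.14 mg/L

Conservation of mass: C = (120.0·1.800 + 6.280·72.50) / 126.3 = 671.3/126.3 = 5.316 mg/L.
Half-life 0.367 d → k = ln 2 / 0.367 = 1.889 d⁻¹.
Applying C = C₀e^(−kt): 5.316 × 0.2139 = 1.137 mg/L.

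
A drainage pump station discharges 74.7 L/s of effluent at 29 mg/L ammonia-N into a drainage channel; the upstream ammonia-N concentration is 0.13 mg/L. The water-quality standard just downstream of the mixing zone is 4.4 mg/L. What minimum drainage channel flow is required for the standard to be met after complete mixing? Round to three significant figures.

Set C_mix = 4.4: (Q·0.1300 + 74.70·29.00) / (Q + 74.70) = 4.4
→ Q = 74.70·(29.00 − 4.4)/(4.4 − 0.1300) = 430.4 L/s.

430 L/s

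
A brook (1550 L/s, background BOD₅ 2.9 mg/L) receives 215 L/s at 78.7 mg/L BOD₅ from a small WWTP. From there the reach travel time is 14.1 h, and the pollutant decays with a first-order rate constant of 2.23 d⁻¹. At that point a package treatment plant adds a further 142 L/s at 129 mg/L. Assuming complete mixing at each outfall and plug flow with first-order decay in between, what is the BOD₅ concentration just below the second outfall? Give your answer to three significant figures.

12.6 mg/L

Flow-weighted average: C = (1550·2.900 + 215.0·78.70) / 1765 = 21420/1765 = 12.13 mg/L; combined flow 1765 L/s.
Applying C = C₀e^(−kt): 12.13 × 0.2698 = 3.273 mg/L.
At the second outfall, C = (1765·3.273 + 142.0·129.0) / (1765 + 142.0) = 12.64 mg/L.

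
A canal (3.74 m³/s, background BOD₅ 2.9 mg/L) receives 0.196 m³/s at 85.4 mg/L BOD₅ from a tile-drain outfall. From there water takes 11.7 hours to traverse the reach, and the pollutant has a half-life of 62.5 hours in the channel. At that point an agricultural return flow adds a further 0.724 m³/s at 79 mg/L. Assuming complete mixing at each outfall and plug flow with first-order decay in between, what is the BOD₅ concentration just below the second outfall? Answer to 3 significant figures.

17.5 mg/L

Mixed concentration C = ΣQC/ΣQ = (3.740·2.900 + 0.1960·85.40) / 3.936 = 27.58/3.936 = 7.008 mg/L; combined flow 3.936 m³/s.
Half-life 62.5 h → k = ln 2 / 62.5 = 0.01109 h⁻¹ = 0.2662 d⁻¹.
Decay over the reach: 7.008·exp(−kt) = 7.008·0.8783 = 6.155 mg/L.
At the second outfall, C = (3.936·6.155 + 0.7240·79.00) / (3.936 + 0.7240) = 17.47 mg/L.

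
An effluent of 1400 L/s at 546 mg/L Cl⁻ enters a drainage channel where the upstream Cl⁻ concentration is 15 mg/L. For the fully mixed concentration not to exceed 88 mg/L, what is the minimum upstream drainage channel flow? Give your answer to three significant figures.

8780 L/s

Set C_mix = 88: (Q·15.00 + 1400·546.0) / (Q + 1400) = 88
→ Q = 1400·(546.0 − 88)/(88 − 15.00) = 8784 L/s.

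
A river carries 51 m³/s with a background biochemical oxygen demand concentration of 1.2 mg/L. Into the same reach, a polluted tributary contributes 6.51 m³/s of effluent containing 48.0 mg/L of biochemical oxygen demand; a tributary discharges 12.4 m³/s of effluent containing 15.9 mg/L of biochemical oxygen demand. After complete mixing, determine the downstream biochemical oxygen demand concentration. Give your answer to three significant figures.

8.17 mg/L

Conservation of mass: C = (51.00·1.200 + 6.510·48.00 + 12.40·15.90) / 69.91 = 570.8/69.91 = 8.165 mg/L.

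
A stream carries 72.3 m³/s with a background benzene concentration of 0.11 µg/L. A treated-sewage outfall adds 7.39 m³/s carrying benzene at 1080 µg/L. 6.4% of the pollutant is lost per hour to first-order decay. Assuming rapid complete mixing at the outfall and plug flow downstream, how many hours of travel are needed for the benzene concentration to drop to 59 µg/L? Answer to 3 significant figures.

Flow-weighted average: C = (72.30·0.1100 + 7.390·1080) / 79.69 = 7989/79.69 = 100.3 µg/L.
6.4%/h lost → k = −ln(1 − 0.064) = 0.06614 h⁻¹.
100.3·exp(−k·t) = 59 → t = ln(100.3/59)/k = 28860 s = 8.016 h.

8.02 h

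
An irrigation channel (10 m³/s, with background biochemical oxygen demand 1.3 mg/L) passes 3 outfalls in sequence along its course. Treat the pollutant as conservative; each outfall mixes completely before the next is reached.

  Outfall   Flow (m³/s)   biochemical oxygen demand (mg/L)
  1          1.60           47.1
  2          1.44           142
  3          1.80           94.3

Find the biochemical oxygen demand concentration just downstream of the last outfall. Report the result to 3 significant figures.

Outfall 1: combined Q = 11.60 m³/s; C = (10.00·1.300 + 1.600·47.10)/11.60 = 7.617 mg/L.
Outfall 2: combined Q = 13.04 m³/s; C = (11.60·7.617 + 1.440·142.0)/13.04 = 22.46 mg/L.
Outfall 3: combined Q = 14.84 m³/s; C = (13.04·22.46 + 1.800·94.30)/14.84 = 31.17 mg/L.

31.2 mg/L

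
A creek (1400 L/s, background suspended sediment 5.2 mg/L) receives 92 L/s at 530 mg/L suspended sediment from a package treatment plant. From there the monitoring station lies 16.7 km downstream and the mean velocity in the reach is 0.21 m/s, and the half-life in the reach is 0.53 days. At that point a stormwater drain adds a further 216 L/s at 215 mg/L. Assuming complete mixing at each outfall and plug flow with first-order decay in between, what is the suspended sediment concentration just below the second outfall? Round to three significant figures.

After mixing, C = (1400·5.200 + 92.00·530.0) / 1492 = 56040/1492 = 37.56 mg/L; combined flow 1492 L/s.
Travel time t = 16.7·1000 / 0.21 = 79520 s = 22.09 h.
Half-life 0.53 d → k = ln 2 / 0.53 = 1.308 d⁻¹.
First-order decay: C = 37.56·exp(−k·t) = 37.56·0.3001 = 11.27 mg/L.
At the second outfall, C = (1492·11.27 + 216.0·215.0) / (1492 + 216.0) = 37.04 mg/L.

37.0 mg/L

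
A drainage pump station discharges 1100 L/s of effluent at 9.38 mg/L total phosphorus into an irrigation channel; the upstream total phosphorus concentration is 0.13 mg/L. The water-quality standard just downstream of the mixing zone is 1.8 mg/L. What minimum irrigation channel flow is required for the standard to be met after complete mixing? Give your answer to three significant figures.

Set C_mix = 1.8: (Q·0.1300 + 1100·9.380) / (Q + 1100) = 1.8
→ Q = 1100·(9.380 − 1.8)/(1.8 − 0.1300) = 4993 L/s.

4990 L/s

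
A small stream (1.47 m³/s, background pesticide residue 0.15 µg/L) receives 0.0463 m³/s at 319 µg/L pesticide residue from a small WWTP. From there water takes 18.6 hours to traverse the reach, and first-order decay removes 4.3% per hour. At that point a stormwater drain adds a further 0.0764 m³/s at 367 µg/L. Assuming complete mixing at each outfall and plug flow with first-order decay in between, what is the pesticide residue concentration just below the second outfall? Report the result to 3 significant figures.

Conservation of mass: C = (1.470·0.1500 + 0.04630·319.0) / 1.516 = 14.99/1.516 = 9.886 µg/L; combined flow 1.516 m³/s.
4.3%/h lost → k = −ln(1 − 0.043) = 0.04395 h⁻¹.
First-order decay: C = 9.886·exp(−k·t) = 9.886·0.4415 = 4.365 µg/L.
Second outfall: C = (1.516·4.365 + 0.07640·367.0)/1.593 = 21.76 µg/L.

21.8 µg/L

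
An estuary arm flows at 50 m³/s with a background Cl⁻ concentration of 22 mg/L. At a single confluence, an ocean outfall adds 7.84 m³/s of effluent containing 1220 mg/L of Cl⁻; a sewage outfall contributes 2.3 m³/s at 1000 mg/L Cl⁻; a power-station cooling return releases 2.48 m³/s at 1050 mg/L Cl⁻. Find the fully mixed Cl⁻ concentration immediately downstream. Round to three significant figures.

249 mg/L

Mass balance: C = (50.00·22.00 + 7.840·1220 + 2.300·1000 + 2.480·1050) / 62.62 = 15570/62.62 = 248.6 mg/L.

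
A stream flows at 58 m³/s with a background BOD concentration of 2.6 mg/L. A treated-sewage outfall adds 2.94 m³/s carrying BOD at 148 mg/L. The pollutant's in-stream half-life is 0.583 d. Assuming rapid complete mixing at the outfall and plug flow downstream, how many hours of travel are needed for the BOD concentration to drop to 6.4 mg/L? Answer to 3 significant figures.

8.22 h

Flow-weighted average: C = (58.00·2.600 + 2.940·148.0) / 60.94 = 585.9/60.94 = 9.615 mg/L.
Half-life 0.583 d → k = ln 2 / 0.583 = 1.189 d⁻¹.
9.615·exp(−k·t) = 6.4 → t = ln(9.615/6.4)/k = 29580 s = 8.216 h.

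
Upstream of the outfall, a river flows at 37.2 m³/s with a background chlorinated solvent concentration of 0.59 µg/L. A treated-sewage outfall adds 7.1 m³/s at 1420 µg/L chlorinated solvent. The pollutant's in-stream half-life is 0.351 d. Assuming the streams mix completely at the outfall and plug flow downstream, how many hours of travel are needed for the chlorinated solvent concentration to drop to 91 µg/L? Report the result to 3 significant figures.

11.2 h

Mixed concentration C = ΣQC/ΣQ = (37.20·0.5900 + 7.100·1420) / 44.30 = 10100/44.30 = 228.1 µg/L.
Half-life 0.351 d → k = ln 2 / 0.351 = 1.975 d⁻¹.
228.1·exp(−k·t) = 91 → t = ln(228.1/91)/k = 40200 s = 11.17 h.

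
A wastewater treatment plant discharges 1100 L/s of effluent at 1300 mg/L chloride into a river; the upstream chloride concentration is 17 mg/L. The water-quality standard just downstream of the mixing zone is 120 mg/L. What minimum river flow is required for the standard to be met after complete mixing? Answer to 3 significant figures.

Set C_mix = 120: (Q·17.00 + 1100·1300) / (Q + 1100) = 120
→ Q = 1100·(1300 − 120)/(120 − 17.00) = 12600 L/s.

12600 L/s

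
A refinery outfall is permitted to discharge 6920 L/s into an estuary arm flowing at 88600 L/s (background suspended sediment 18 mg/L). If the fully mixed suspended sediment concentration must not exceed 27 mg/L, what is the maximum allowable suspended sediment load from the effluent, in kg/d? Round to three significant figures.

Mass balance at the limit: 88600·18.00 + 6920·Cₑ = 95520·27 → Cₑ = 142.2 mg/L.
6920 L/s = 6.920 m³/s. Load = 6.920 m³/s × 142.2 g/m³ × 86 400 s/d = 85040 kg/d.

85000 kg/d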